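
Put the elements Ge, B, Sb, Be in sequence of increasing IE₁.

Ge < B < Sb < Be

Be is in period 2, group 2; B is in period 2, group 13; Ge is in period 4, group 14; Sb is in period 5, group 15.
First ionization energy rises across a period (greater Z_eff holds electrons more tightly) and falls down a group (valence electrons are farther from the nucleus).
Here both period and group differ, so the two effects have to be weighed against each other.
B > Ge: period and group pull opposite ways; the down-group shift dominates (801 vs 762 kJ/mol).
Sb > B: period and group pull opposite ways; the across-period shift dominates (831 vs 801 kJ/mol).
Be > Sb: period and group pull opposite ways; the down-group shift dominates (900 vs 831 kJ/mol).
Note the exception: Be has a higher first ionization energy than B, contrary to the simple trend — removing B's lone 2p electron is easier than breaking Be's filled 2s².
Approximate values (kJ/mol): Be 900, B 801, Ge 762, Sb 831.
So from lowest to highest: Ge < B < Sb < Be.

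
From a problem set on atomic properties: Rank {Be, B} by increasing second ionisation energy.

Be, B

Consider each +1 ion: Be⁺ still has 1 valence electron; B⁺ still has 2 valence electrons.
All are still removing valence electrons, so compare the +1 ions as you would atoms: IE_2 generally rises across a period (higher Z_eff) and falls down a group (larger shell), subject to the usual subshell exceptions.
Valence configurations: Be⁺ [He]2s¹, B⁺ [He]2s².
Tabulated IE_2 (kJ/mol): Be 1757, B 2427.
Hence IE_2: Be < B.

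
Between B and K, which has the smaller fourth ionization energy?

K

After 3 electrons have been removed, what remains? B³⁺ is the bare [He] core; K³⁺ is already 2 electrons into the core.
All of these are removing an electron from a noble-gas core or deeper; the smaller core (lower principal quantum number) is held far more tightly, and within a period the higher nuclear charge binds the same core more tightly.
The numbers (kJ/mol): B 25026, K 5877.
Overall IE_4 order: K < B.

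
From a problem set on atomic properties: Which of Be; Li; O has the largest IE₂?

Li

After 1 electron has been removed, what remains? Be⁺ still has 1 valence electron; Li⁺ is the bare [He] core; O⁺ still has 5 valence electrons.
Breaking into a closed-shell core is much more expensive than removing a leftover valence electron — Li has the largest IE_2 here.
Valence configurations: Be⁺ [He]2s¹, O⁺ [He]2s²2p³.
The numbers (kJ/mol): Be 1757, Li 7298, O 3388.
Overall IE_2 order: Be < O < Li.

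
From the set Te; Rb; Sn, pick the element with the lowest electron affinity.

Rb is in period 5, group 1; Sn is in period 5, group 14; Te is in period 5, group 16.
Electron affinity generally becomes more exothermic across a period toward the halogens and less exothermic down a group.
All lie in period 5, so electron affinity increases left to right.
The lowest electron affinity among these belongs to Rb.

Rb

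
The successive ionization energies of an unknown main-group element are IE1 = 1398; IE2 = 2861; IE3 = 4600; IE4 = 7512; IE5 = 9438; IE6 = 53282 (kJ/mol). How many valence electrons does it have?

5

Look for the largest jump between consecutive ionization energies: IE6/IE5 ≈ 5.6, far larger than any earlier ratio.
That jump marks the point where a core electron is being removed. So the atom has 5 valence electrons.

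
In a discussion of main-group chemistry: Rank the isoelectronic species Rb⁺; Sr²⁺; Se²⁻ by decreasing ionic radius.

All of these have 36 electrons, so size is governed by nuclear charge alone: the more protons, the stronger the pull on the same electron cloud, and the smaller the ion.
Nuclear charges: Sr²⁺ (Z=38), Rb⁺ (Z=37), Se²⁻ (Z=34).
Largest to smallest: Se²⁻ > Rb⁺ > Sr²⁺.

Se²⁻ > Rb⁺ > Sr²⁺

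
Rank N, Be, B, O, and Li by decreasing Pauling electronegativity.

O > N > B > Be > Li

Electronegativity increases across a period and decreases down a group, tracking effective nuclear charge and atomic size.
All lie in period 2, so electronegativity increases left to right.
So from highest to lowest: O > N > B > Be > Li.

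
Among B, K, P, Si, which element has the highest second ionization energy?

K

The second ionization energy removes an electron from the +1 ion. For each element: B⁺ still has 2 valence electrons; K⁺ is the bare [Ar] core; P⁺ still has 4 valence electrons; Si⁺ still has 3 valence electrons.
Breaking into a closed-shell core is much more expensive than removing a leftover valence electron — K has the largest IE_2 here.
Valence configurations: B⁺ [He]2s², P⁺ [Ne]3s²3p², Si⁺ [Ne]3s²3p¹.
Approximate IE_2 values (kJ/mol): B 2427, K 3052, P 1907, Si 1577.
So the second ionization energies run Si < P < B < K.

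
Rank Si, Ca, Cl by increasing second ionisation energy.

Ca < Si < Cl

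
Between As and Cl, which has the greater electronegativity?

Cl is in period 3, group 17; As is in period 4, group 15.
Atoms toward the upper right of the periodic table pull bonding electrons most strongly.
Neither a single period nor a single group — weigh both effects.
Cl > As: both effects reinforce here, so Cl is clearly the higher of the two.
Tabulated electronegativity (Pauling): Cl 3.16, As 2.18.
So Cl has the greater electronegativity (Cl > As).

Cl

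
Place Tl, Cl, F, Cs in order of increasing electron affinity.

F is in period 2, group 17; Cl is in period 3, group 17; Cs is in period 6, group 1; Tl is in period 6, group 13.
Atoms with high Z_eff and room in the valence shell (especially the halogens) have the most exothermic electron affinities.
Here both period and group differ, so the two effects have to be weighed against each other.
Cs > Tl: this pair runs against the simple trend — see the exception note.
F > Cs: relative to Cs, both the across-period and down-group shifts push F's electron affinity up.
Cl > F: this pair runs against the simple trend — see the exception note.
Note the exception: Cs has a higher electron affinity than Tl, contrary to the simple trend — Tl's ns²np¹ configuration gives only a small electron affinity — the sparsely filled np subshell binds an added electron weakly.
Note the exception: Cl has a higher electron affinity than F, contrary to the simple trend — F's small 2p subshell makes the incoming electron feel strong e⁻–e⁻ repulsion, so Cl actually releases more energy on gaining an electron.
Tabulated electron affinity (kJ/mol): F 328, Cl 349, Cs 46, Tl 19.
So from lowest to highest: Tl < Cs < F < Cl.

Tl < Cs < F < Cl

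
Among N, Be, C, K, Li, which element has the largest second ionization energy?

After 1 electron has been removed, what remains? N⁺ still has 4 valence electrons; Be⁺ still has 1 valence electron; C⁺ still has 3 valence electrons; K⁺ is the bare [Ar] core; Li⁺ is the bare [He] core.
Breaking into a closed-shell core is much more expensive than removing a leftover valence electron — K and Li have the largest IE_2 here.
Valence configurations: N⁺ [He]2s²2p², Be⁺ [He]2s¹, C⁺ [He]2s²2p¹.
Tabulated IE_2 (kJ/mol): N 2856, Be 1757, C 2353, K 3052, Li 7298.
Putting it together, IE_2: Be < C < N < K < Li.

Li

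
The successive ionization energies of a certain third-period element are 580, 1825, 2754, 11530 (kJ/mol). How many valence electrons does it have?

3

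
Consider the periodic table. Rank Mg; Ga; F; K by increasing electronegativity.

Smaller atoms with higher effective nuclear charge are more electronegative.
Neither a single period nor a single group — weigh both effects.
Mg > K: relative to K, both the across-period and down-group shifts push Mg's electronegativity up.
Ga > Mg: period and group pull opposite ways; the across-period shift dominates (1.81 vs 1.31).
F > Ga: relative to Ga, both the across-period and down-group shifts push F's electronegativity up.
Tabulated electronegativity (Pauling): F 3.98, Mg 1.31, K 0.82, Ga 1.81.
So from lowest to highest: K < Mg < Ga < F.

K < Mg < Ga < F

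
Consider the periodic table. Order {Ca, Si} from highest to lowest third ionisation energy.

IE_3 is the cost of taking one more electron from the +2 cation: Ca²⁺ is the bare [Ar] core; Si²⁺ still has 2 valence electrons.
Breaking into a closed-shell core is much more expensive than removing a leftover valence electron — Ca has the largest IE_3 here.
The numbers (kJ/mol): Ca 4912, Si 3232.
Hence IE_3: Si < Ca.

Ca > Si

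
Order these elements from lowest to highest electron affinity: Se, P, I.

P, Se, I

P is in period 3, group 15; Se is in period 4, group 16; I is in period 5, group 17.
EA tends to increase across a period and decrease down a group, though the pattern is less regular than for IE or radius.
These sit on a diagonal, where the across-period and down-group effects partly cancel.
Se > P: the two effects oppose for this pair; the across-period effect wins (195 vs 72 kJ/mol).
I > Se: period and group pull opposite ways; the across-period shift dominates (295 vs 195 kJ/mol).
For reference (kJ/mol): P 72, Se 195, I 295.
So from lowest to highest: P < Se < I.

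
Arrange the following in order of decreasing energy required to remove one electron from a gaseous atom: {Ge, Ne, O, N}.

N is in period 2, group 15; O is in period 2, group 16; Ne is in period 2, group 18; Ge is in period 4, group 14.
Removing the outermost electron gets harder across a period and easier down a group.
Here both period and group differ, so the two effects have to be weighed against each other.
O > Ge: relative to Ge, both the across-period and down-group shifts push O's first ionization energy up.
N > O: this pair runs against the simple trend — see the exception note.
Ne > N: Ne lies to the right of N in period 2, so the across-period effect alone puts Ne higher.
Note the exception: N has a higher first ionization energy than O, contrary to the simple trend — pairing an electron in O's 2p⁴ costs repulsion energy, so O ionizes more easily than half-filled N (2p³).
Approximate values (kJ/mol): N 1402, O 1314, Ne 2081, Ge 762.
So from highest to lowest: Ne > N > O > Ge.

Ne, N, O, Ge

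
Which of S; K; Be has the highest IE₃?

Be

IE_3 is the cost of taking one more electron from the +2 cation: S²⁺ still has 4 valence electrons; K²⁺ is already 1 electron into the core; Be²⁺ is the bare [He] core.
Core electrons are held far more tightly than valence electrons, so K and Be top the IE_3 order.
Approximate IE_3 values (kJ/mol): S 3357, K 4420, Be 14849.
So the third ionization energies run S < K < Be.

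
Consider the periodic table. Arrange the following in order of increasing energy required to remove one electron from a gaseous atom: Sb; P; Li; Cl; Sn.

Li < Sn < Sb < P < Cl

First ionization energy rises across a period (greater Z_eff holds electrons more tightly) and falls down a group (valence electrons are farther from the nucleus).
These span different periods and groups, so the two trends combine.
Sn > Li: period and group pull opposite ways; the across-period shift dominates (709 vs 520 kJ/mol).
Sb > Sn: both are in period 5; the period trend gives Sb the larger value.
P > Sb: P sits above Sb in group 15, so the down-group effect alone puts P higher.
Cl > P: both are in period 3; the period trend gives Cl the larger value.
Approximate values (kJ/mol): Li 520, P 1012, Cl 1251, Sn 709, Sb 831.
So from lowest to highest: Li < Sn < Sb < P < Cl.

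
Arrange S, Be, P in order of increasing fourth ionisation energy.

IE_4 is the cost of taking one more electron from the +3 cation: S³⁺ still has 3 valence electrons; Be³⁺ is already 1 electron into the core; P³⁺ still has 2 valence electrons.
Core electrons are held far more tightly than valence electrons, so Be tops the IE_4 order.
Valence configurations: S³⁺ [Ne]3s²3p¹, P³⁺ [Ne]3s².
S³⁺ loses a lone 3p electron whereas P³⁺ must break into a filled 3s² pair, so IE_4(P) > IE_4(S) even though S has the higher nuclear charge.
Tabulated IE_4 (kJ/mol): S 4556, Be 21007, P 4964.
Hence IE_4: S < P < Be.

S, P, Be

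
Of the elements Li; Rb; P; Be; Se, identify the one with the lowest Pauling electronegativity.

Rb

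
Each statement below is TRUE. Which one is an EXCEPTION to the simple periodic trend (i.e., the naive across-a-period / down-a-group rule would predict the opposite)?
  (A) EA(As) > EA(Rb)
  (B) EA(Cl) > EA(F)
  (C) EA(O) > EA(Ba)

The general trend: electron affinity increases across a period and decreases down a group.
(A) As (period 4, group 15) vs Rb (period 5, group 1): the stated order agrees with the simple trend.
(B) Cl (period 3, group 17) vs F (period 2, group 17): the stated order contradicts the simple trend.
(C) O (period 2, group 16) vs Ba (period 6, group 2): the stated order agrees with the simple trend.
The exception is (B): F's small 2p subshell makes the incoming electron feel strong e⁻–e⁻ repulsion, so Cl actually releases more energy on gaining an electron.

(B)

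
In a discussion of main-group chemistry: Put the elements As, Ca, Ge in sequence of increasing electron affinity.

Ca < As < Ge

Ca is in period 4, group 2; Ge is in period 4, group 14; As is in period 4, group 15.
Adding an electron releases more energy for atoms nearer the top right (short of the noble gases).
All lie in period 4; the across-period trend (electron affinity increases left to right) applies, with the exception below.
Note the exception: Ge has a higher electron affinity than As, contrary to the simple trend — adding an electron to As's half-filled 4p³ is unfavourable, so Ge (4p²) has the more exothermic EA.
For reference (kJ/mol): Ca 2, Ge 119, As 78.
So from lowest to highest: Ca < As < Ge.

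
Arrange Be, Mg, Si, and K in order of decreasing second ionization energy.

K > Be > Si > Mg

Consider each +1 ion: Be⁺ still has 1 valence electron; Mg⁺ still has 1 valence electron; Si⁺ still has 3 valence electrons; K⁺ is the bare [Ar] core.
Core electrons are held far more tightly than valence electrons, so K tops the IE_2 order.
Valence configurations: Be⁺ [He]2s¹, Mg⁺ [Ne]3s¹, Si⁺ [Ne]3s²3p¹.
The numbers (kJ/mol): Be 1757, Mg 1451, Si 1577, K 3052.
So the second ionization energies run Mg < Si < Be < K.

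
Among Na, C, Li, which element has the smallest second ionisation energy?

IE_2 is the cost of taking one more electron from the +1 cation: Na⁺ is the bare [Ne] core; C⁺ still has 3 valence electrons; Li⁺ is the bare [He] core.
Pulling an electron out of a noble-gas core costs far more than removing a remaining valence electron, so Na and Li sit at the high end of IE_2.
Tabulated IE_2 (kJ/mol): Na 4562, C 2353, Li 7298.
So the second ionization energies run C < Na < Li.

C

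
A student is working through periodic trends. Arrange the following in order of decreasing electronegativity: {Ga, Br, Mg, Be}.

Br, Ga, Be, Mg

Be is in period 2, group 2; Mg is in period 3, group 2; Ga is in period 4, group 13; Br is in period 4, group 17.
Smaller atoms with higher effective nuclear charge are more electronegative.
Here both period and group differ, so the two effects have to be weighed against each other.
Be > Mg: they share group 2; the group trend gives Be the larger value.
Ga > Be: the two effects oppose for this pair; the across-period effect wins (1.81 vs 1.57).
Br > Ga: Br lies to the right of Ga in period 4, so the across-period effect alone puts Br higher.
Tabulated electronegativity (Pauling): Be 1.57, Mg 1.31, Ga 1.81, Br 2.96.
So from highest to lowest: Br > Ga > Be > Mg.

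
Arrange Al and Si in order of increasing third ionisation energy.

The third ionization energy removes an electron from the +2 ion. For each element: Al²⁺ still has 1 valence electron; Si²⁺ still has 2 valence electrons.
All are still removing valence electrons, so compare the +2 ions as you would atoms: IE_3 generally rises across a period (higher Z_eff) and falls down a group (larger shell), subject to the usual subshell exceptions.
Valence configurations: Al²⁺ [Ne]3s¹, Si²⁺ [Ne]3s².
Tabulated IE_3 (kJ/mol): Al 2745, Si 3232.
Hence IE_3: Al < Si.

Al < Si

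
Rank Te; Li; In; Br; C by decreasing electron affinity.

Br > Te > C > Li > In

Li is in period 2, group 1; C is in period 2, group 14; Br is in period 4, group 17; In is in period 5, group 13; Te is in period 5, group 16.
Adding an electron releases more energy for atoms nearer the top right (short of the noble gases).
Neither a single period nor a single group — weigh both effects.
Li > In: period and group pull opposite ways; the down-group shift dominates (60 vs 29 kJ/mol).
C > Li: C lies to the right of Li in period 2, so the across-period effect alone puts C higher.
Te > C: the two effects oppose for this pair; the across-period effect wins (190 vs 122 kJ/mol).
Br > Te: both effects reinforce here, so Br is clearly the higher of the two.
Approximate values (kJ/mol): Li 60, C 122, Br 325, In 29, Te 190.
So from highest to lowest: Br > Te > C > Li > In.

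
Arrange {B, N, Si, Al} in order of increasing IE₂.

Si < Al < B < N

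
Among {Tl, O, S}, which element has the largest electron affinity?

O is in period 2, group 16; S is in period 3, group 16; Tl is in period 6, group 13.
EA tends to increase across a period and decrease down a group, though the pattern is less regular than for IE or radius.
These span different periods and groups, so the two trends combine.
O > Tl: relative to Tl, both the across-period and down-group shifts push O's electron affinity up.
S > O: this pair runs against the simple trend — see the exception note.
Note the exception: S has a higher electron affinity than O, contrary to the simple trend — the compact 2p subshell of O repels the added electron more than S's larger 3p does.
Tabulated electron affinity (kJ/mol): O 141, S 200, Tl 19.
The largest electron affinity among these belongs to S.

S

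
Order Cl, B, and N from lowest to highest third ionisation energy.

B < Cl < N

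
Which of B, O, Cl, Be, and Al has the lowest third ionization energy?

Al

Consider each +2 ion: B²⁺ still has 1 valence electron; O²⁺ still has 4 valence electrons; Cl²⁺ still has 5 valence electrons; Be²⁺ is the bare [He] core; Al²⁺ still has 1 valence electron.
Pulling an electron out of a noble-gas core costs far more than removing a remaining valence electron, so Be sits at the high end of IE_3.
Valence configurations: B²⁺ [He]2s¹, O²⁺ [He]2s²2p², Cl²⁺ [Ne]3s²3p³, Al²⁺ [Ne]3s¹.
The numbers (kJ/mol): B 3660, O 5300, Cl 3822, Be 14849, Al 2745.
Hence IE_3: Al < B < Cl < O < Be.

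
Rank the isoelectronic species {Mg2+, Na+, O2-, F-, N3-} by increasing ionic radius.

Mg2+ < Na+ < F- < O2- < N3-

All of these have 10 electrons, so size is governed by nuclear charge alone: the more protons, the stronger the pull on the same electron cloud, and the smaller the ion.
Nuclear charges: Mg2+ (Z=12), Na+ (Z=11), F- (Z=9), O2- (Z=8), N3- (Z=7).
Smallest to largest: Mg2+ < Na+ < F- < O2- < N3-.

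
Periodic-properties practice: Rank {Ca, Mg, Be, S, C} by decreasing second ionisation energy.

After 1 electron has been removed, what remains? Ca⁺ still has 1 valence electron; Mg⁺ still has 1 valence electron; Be⁺ still has 1 valence electron; S⁺ still has 5 valence electrons; C⁺ still has 3 valence electrons.
All are still removing valence electrons, so compare the +1 ions as you would atoms: IE_2 generally rises across a period (higher Z_eff) and falls down a group (larger shell), subject to the usual subshell exceptions.
Valence configurations: Ca⁺ [Ar]4s¹, Mg⁺ [Ne]3s¹, Be⁺ [He]2s¹, S⁺ [Ne]3s²3p³, C⁺ [He]2s²2p¹.
Tabulated IE_2 (kJ/mol): Ca 1145, Mg 1451, Be 1757, S 2252, C 2353.
Putting it together, IE_2: Ca < Mg < Be < S < C.

C > S > Be > Mg > Ca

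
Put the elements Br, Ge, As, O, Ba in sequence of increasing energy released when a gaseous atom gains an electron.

Atoms with high Z_eff and room in the valence shell (especially the halogens) have the most exothermic electron affinities.
Here both period and group differ, so the two effects have to be weighed against each other.
As > Ba: relative to Ba, both the across-period and down-group shifts push As's electron affinity up.
Ge > As: this pair runs against the simple trend — see the exception note.
O > Ge: both effects reinforce here, so O is clearly the higher of the two.
Br > O: the two effects oppose for this pair; the across-period effect wins (325 vs 141 kJ/mol).
Note the exception: Ge has a higher electron affinity than As, contrary to the simple trend — adding an electron to As's half-filled 4p³ is unfavourable, so Ge (4p²) has the more exothermic EA.
For reference (kJ/mol): O 141, Ge 119, As 78, Br 325, Ba 14.
So from lowest to highest: Ba < As < Ge < O < Br.

Ba, As, Ge, O, Br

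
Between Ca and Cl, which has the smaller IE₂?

Ca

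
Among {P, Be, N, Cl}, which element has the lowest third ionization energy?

IE_3 is the cost of taking one more electron from the +2 cation: P²⁺ still has 3 valence electrons; Be²⁺ is the bare [He] core; N²⁺ still has 3 valence electrons; Cl²⁺ still has 5 valence electrons.
Core electrons are held far more tightly than valence electrons, so Be tops the IE_3 order.
Valence configurations: P²⁺ [Ne]3s²3p¹, N²⁺ [He]2s²2p¹, Cl²⁺ [Ne]3s²3p³.
The numbers (kJ/mol): P 2914, Be 14849, N 4578, Cl 3822.
Putting it together, IE_3: P < Cl < N < Be.

P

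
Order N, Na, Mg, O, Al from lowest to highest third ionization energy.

Al, N, O, Na, Mg

After 2 electrons have been removed, what remains? N²⁺ still has 3 valence electrons; Na²⁺ is already 1 electron into the core; Mg²⁺ is the bare [Ne] core; O²⁺ still has 4 valence electrons; Al²⁺ still has 1 valence electron.
Breaking into a closed-shell core is much more expensive than removing a leftover valence electron — Na and Mg have the largest IE_3 here.
Valence configurations: N²⁺ [He]2s²2p¹, O²⁺ [He]2s²2p², Al²⁺ [Ne]3s¹.
Tabulated IE_3 (kJ/mol): N 4578, Na 6910, Mg 7733, O 5300, Al 2745.
Overall IE_3 order: Al < N < O < Na < Mg.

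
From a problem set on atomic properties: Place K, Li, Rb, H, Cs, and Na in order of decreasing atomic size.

Cs > Rb > K > Na > Li > H

H is in period 1, group 1; Li is in period 2, group 1; Na is in period 3, group 1; K is in period 4, group 1; Rb is in period 5, group 1; Cs is in period 6, group 1.
Across a period the added protons contract the valence shell; down a group each new principal shell makes the atom larger.
All are in group 1, so atomic radius increases down the group.
So from largest to smallest: Cs > Rb > K > Na > Li > H.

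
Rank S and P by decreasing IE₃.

S > P

After 2 electrons have been removed, what remains? S²⁺ still has 4 valence electrons; P²⁺ still has 3 valence electrons.
All are still removing valence electrons, so compare the +2 ions as you would atoms: IE_3 generally rises across a period (higher Z_eff) and falls down a group (larger shell), subject to the usual subshell exceptions.
Valence configurations: S²⁺ [Ne]3s²3p², P²⁺ [Ne]3s²3p¹.
Approximate IE_3 values (kJ/mol): S 3357, P 2914.
Putting it together, IE_3: P < S.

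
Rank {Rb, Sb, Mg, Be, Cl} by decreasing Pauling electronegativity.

Be is in period 2, group 2; Mg is in period 3, group 2; Cl is in period 3, group 17; Rb is in period 5, group 1; Sb is in period 5, group 15.
Smaller atoms with higher effective nuclear charge are more electronegative.
These span different periods and groups, so the two trends combine.
Mg > Rb: both effects reinforce here, so Mg is clearly the higher of the two.
Be > Mg: they share group 2; the group trend gives Be the larger value.
Sb > Be: period and group pull opposite ways; the across-period shift dominates (2.05 vs 1.57).
Cl > Sb: relative to Sb, both the across-period and down-group shifts push Cl's electronegativity up.
For reference (Pauling): Be 1.57, Mg 1.31, Cl 3.16, Rb 0.82, Sb 2.05.
So from highest to lowest: Cl > Sb > Be > Mg > Rb.

Cl > Sb > Be > Mg > Rb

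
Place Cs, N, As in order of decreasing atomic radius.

Cs > As > N

N is in period 2, group 15; As is in period 4, group 15; Cs is in period 6, group 1.
Radius decreases left→right (rising Z_eff, same n) and increases top→bottom (higher n).
Neither a single period nor a single group — weigh both effects.
As > N: they share group 15; the group trend gives As the larger value.
Cs > As: both effects reinforce here, so Cs is clearly the larger of the two.
Tabulated atomic radius (pm): N 71, As 121, Cs 232.
So from largest to smallest: Cs > As > N.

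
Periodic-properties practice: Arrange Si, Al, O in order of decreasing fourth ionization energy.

Consider each +3 ion: Si³⁺ still has 1 valence electron; Al³⁺ is the bare [Ne] core; O³⁺ still has 3 valence electrons.
Pulling an electron out of a noble-gas core costs far more than removing a remaining valence electron, so Al sits at the high end of IE_4.
Valence configurations: Si³⁺ [Ne]3s¹, O³⁺ [He]2s²2p¹.
Approximate IE_4 values (kJ/mol): Si 4356, Al 11577, O 7469.
Hence IE_4: Si < O < Al.

Al, O, Si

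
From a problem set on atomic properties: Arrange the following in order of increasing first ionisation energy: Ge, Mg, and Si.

Mg is in period 3, group 2; Si is in period 3, group 14; Ge is in period 4, group 14.
First ionization energy rises across a period (greater Z_eff holds electrons more tightly) and falls down a group (valence electrons are farther from the nucleus).
Neither a single period nor a single group — weigh both effects.
Ge > Mg: period and group pull opposite ways; the across-period shift dominates (762 vs 738 kJ/mol).
Si > Ge: Si sits above Ge in group 14, so the down-group effect alone puts Si higher.
Approximate values (kJ/mol): Mg 738, Si 786, Ge 762.
So from lowest to highest: Mg < Ge < Si.

Mg < Ge < Si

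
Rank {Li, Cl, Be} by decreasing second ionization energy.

After 1 electron has been removed, what remains? Li⁺ is the bare [He] core; Cl⁺ still has 6 valence electrons; Be⁺ still has 1 valence electron.
Pulling an electron out of a noble-gas core costs far more than removing a remaining valence electron, so Li sits at the high end of IE_2.
Valence configurations: Cl⁺ [Ne]3s²3p⁴, Be⁺ [He]2s¹.
The numbers (kJ/mol): Li 7298, Cl 2298, Be 1757.
Hence IE_2: Be < Cl < Li.

Li > Cl > Be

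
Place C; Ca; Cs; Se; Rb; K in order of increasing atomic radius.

C, Se, Ca, K, Rb, Cs

C is in period 2, group 14; K is in period 4, group 1; Ca is in period 4, group 2; Se is in period 4, group 16; Rb is in period 5, group 1; Cs is in period 6, group 1.
Across a period the added protons contract the valence shell; down a group each new principal shell makes the atom larger.
Neither a single period nor a single group — weigh both effects.
Se > C: the two effects oppose for this pair; the down-group effect wins (116 vs 75 pm).
Ca > Se: Ca lies to the left of Se in period 4, so the across-period effect alone puts Ca larger.
K > Ca: both are in period 4; the period trend gives K the larger value.
Rb > K: Rb sits below K in group 1, so the down-group effect alone puts Rb larger.
Cs > Rb: they share group 1; the group trend gives Cs the larger value.
Approximate values (pm): C 75, K 196, Ca 171, Se 116, Rb 210, Cs 232.
So from smallest to largest: C < Se < Ca < K < Rb < Cs.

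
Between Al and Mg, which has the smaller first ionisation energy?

Removing the outermost electron gets harder across a period and easier down a group.
All lie in period 3; the across-period trend (first ionization energy increases left to right) applies, with the exception below.
Note the exception: Mg has a higher first ionization energy than Al, contrary to the simple trend — Al's single 3p electron is easier to remove than one from Mg's filled 3s².
Tabulated first ionization energy (kJ/mol): Mg 738, Al 578.
So Al has the smaller first ionisation energy (Al < Mg).

Al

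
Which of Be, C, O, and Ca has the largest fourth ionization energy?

The fourth ionization energy removes an electron from the +3 ion. For each element: Be³⁺ is already 1 electron into the core; C³⁺ still has 1 valence electron; O³⁺ still has 3 valence electrons; Ca³⁺ is already 1 electron into the core.
Usually core removal costs more than valence removal, but here the competition is close: a tightly held n=2 valence electron can cost more to remove than an n=3 core electron, so the actual values have to decide it.
Valence configurations: C³⁺ [He]2s¹, O³⁺ [He]2s²2p¹.
Tabulated IE_4 (kJ/mol): Be 21007, C 6223, O 7469, Ca 6491.
Overall IE_4 order: C < Ca < O < Be.

Be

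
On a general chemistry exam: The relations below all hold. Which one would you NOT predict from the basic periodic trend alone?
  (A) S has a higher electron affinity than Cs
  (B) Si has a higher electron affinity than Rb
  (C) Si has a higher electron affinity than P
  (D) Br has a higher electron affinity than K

The general trend: electron affinity increases across a period and decreases down a group.
(A) S (period 3, group 16) vs Cs (period 6, group 1): the stated order agrees with the simple trend.
(B) Si (period 3, group 14) vs Rb (period 5, group 1): the stated order agrees with the simple trend.
(C) Si (period 3, group 14) vs P (period 3, group 15): the stated order contradicts the simple trend.
(D) Br (period 4, group 17) vs K (period 4, group 1): the stated order agrees with the simple trend.
The exception is (C): adding an electron to P's half-filled 3p³ is unfavourable, so Si (3p²) has the more exothermic EA.

(C)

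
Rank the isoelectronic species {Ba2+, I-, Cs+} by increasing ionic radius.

Ba2+ < Cs+ < I-

All of these have 54 electrons, so size is governed by nuclear charge alone: the more protons, the stronger the pull on the same electron cloud, and the smaller the ion.
Nuclear charges: Ba2+ (Z=56), Cs+ (Z=55), I- (Z=53).
Smallest to largest: Ba2+ < Cs+ < I-.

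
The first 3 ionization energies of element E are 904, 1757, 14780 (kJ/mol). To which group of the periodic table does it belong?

Look for the largest jump between consecutive ionization energies: IE3/IE2 ≈ 8.4, far larger than any earlier ratio.
That jump marks the point where a core electron is being removed. So the atom has 2 valence electrons.
A main-group element with 2 valence electrons is in group 2.

Group 2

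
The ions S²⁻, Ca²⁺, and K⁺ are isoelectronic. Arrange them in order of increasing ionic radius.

Ca²⁺ < K⁺ < S²⁻

All of these have 18 electrons, so size is governed by nuclear charge alone: the more protons, the stronger the pull on the same electron cloud, and the smaller the ion.
Nuclear charges: Ca²⁺ (Z=20), K⁺ (Z=19), S²⁻ (Z=16).
Smallest to largest: Ca²⁺ < K⁺ < S²⁻.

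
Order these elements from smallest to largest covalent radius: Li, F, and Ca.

Li is in period 2, group 1; F is in period 2, group 17; Ca is in period 4, group 2.
Moving right in a period, electrons are added to the same shell under a stronger nuclear pull, so atoms get smaller; moving down, a new shell is opened and atoms get larger.
Neither a single period nor a single group — weigh both effects.
Li > F: Li lies to the left of F in period 2, so the across-period effect alone puts Li larger.
Ca > Li: period and group pull opposite ways; the down-group shift dominates (171 vs 133 pm).
For reference (pm): Li 133, F 64, Ca 171.
So from smallest to largest: F < Li < Ca.

F, Li, Ca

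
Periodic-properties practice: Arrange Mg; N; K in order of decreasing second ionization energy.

K > N > Mg

After 1 electron has been removed, what remains? Mg⁺ still has 1 valence electron; N⁺ still has 4 valence electrons; K⁺ is the bare [Ar] core.
Core electrons are held far more tightly than valence electrons, so K tops the IE_2 order.
Valence configurations: Mg⁺ [Ne]3s¹, N⁺ [He]2s²2p².
Approximate IE_2 values (kJ/mol): Mg 1451, N 2856, K 3052.
Putting it together, IE_2: Mg < N < K.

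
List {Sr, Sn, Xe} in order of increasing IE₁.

Sr, Sn, Xe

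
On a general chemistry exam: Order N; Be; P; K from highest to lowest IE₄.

Be > N > K > P

Consider each +3 ion: N³⁺ still has 2 valence electrons; Be³⁺ is already 1 electron into the core; P³⁺ still has 2 valence electrons; K³⁺ is already 2 electrons into the core.
Usually core removal costs more than valence removal, but here the competition is close: a tightly held n=2 valence electron can cost more to remove than an n=3 core electron, so the actual values have to decide it.
Valence configurations: N³⁺ [He]2s², P³⁺ [Ne]3s².
The numbers (kJ/mol): N 7475, Be 21007, P 4964, K 5877.
Hence IE_4: P < K < N < Be.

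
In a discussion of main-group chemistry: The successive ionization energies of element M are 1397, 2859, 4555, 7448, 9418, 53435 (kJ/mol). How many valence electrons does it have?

Look for the largest jump between consecutive ionization energies: IE6/IE5 ≈ 5.7, far larger than any earlier ratio.
That jump marks the point where a core electron is being removed. So the atom has 5 valence electrons.

5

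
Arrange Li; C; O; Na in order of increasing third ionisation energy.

The third ionization energy removes an electron from the +2 ion. For each element: Li²⁺ is already 1 electron into the core; C²⁺ still has 2 valence electrons; O²⁺ still has 4 valence electrons; Na²⁺ is already 1 electron into the core.
Core electrons are held far more tightly than valence electrons, so Na and Li top the IE_3 order.
Valence configurations: C²⁺ [He]2s², O²⁺ [He]2s²2p².
Approximate IE_3 values (kJ/mol): Li 11815, C 4620, O 5300, Na 6910.
Hence IE_3: C < O < Na < Li.

C < O < Na < Li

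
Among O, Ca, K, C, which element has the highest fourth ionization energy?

O

Consider each +3 ion: O³⁺ still has 3 valence electrons; Ca³⁺ is already 1 electron into the core; K³⁺ is already 2 electrons into the core; C³⁺ still has 1 valence electron.
Usually core removal costs more than valence removal, but here the competition is close: a tightly held n=2 valence electron can cost more to remove than an n=3 core electron, so the actual values have to decide it.
Valence configurations: O³⁺ [He]2s²2p¹, C³⁺ [He]2s¹.
Approximate IE_4 values (kJ/mol): O 7469, Ca 6491, K 5877, C 6223.
So the fourth ionization energies run K < C < Ca < O.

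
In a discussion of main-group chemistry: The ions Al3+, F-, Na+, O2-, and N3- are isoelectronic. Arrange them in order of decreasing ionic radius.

N3-, O2-, F-, Na+, Al3+

All of these have 10 electrons, so size is governed by nuclear charge alone: the more protons, the stronger the pull on the same electron cloud, and the smaller the ion.
Nuclear charges: Al3+ (Z=13), Na+ (Z=11), F- (Z=9), O2- (Z=8), N3- (Z=7).
Largest to smallest: N3- > O2- > F- > Na+ > Al3+.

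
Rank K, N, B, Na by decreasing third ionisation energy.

Na > N > K > B

After 2 electrons have been removed, what remains? K²⁺ is already 1 electron into the core; N²⁺ still has 3 valence electrons; B²⁺ still has 1 valence electron; Na²⁺ is already 1 electron into the core.
Usually core removal costs more than valence removal, but here the competition is close: a tightly held n=2 valence electron can cost more to remove than an n=3 core electron, so the actual values have to decide it.
Valence configurations: N²⁺ [He]2s²2p¹, B²⁺ [He]2s¹.
Tabulated IE_3 (kJ/mol): K 4420, N 4578, B 3660, Na 6910.
Hence IE_3: B < K < N < Na.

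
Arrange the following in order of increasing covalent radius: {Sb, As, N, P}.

N < P < As < Sb

N is in period 2, group 15; P is in period 3, group 15; As is in period 4, group 15; Sb is in period 5, group 15.
Radius decreases left→right (rising Z_eff, same n) and increases top→bottom (higher n).
All are in group 15, so atomic radius increases down the group.
So from smallest to largest: N < P < As < Sb.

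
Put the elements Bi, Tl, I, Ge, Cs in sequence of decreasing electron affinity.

I > Ge > Bi > Cs > Tl

Ge is in period 4, group 14; I is in period 5, group 17; Cs is in period 6, group 1; Tl is in period 6, group 13; Bi is in period 6, group 15.
Atoms with high Z_eff and room in the valence shell (especially the halogens) have the most exothermic electron affinities.
Here both period and group differ, so the two effects have to be weighed against each other.
Cs > Tl: this pair runs against the simple trend — see the exception note.
Bi > Cs: Bi lies to the right of Cs in period 6, so the across-period effect alone puts Bi higher.
Ge > Bi: period and group pull opposite ways; the down-group shift dominates (119 vs 91 kJ/mol).
I > Ge: period and group pull opposite ways; the across-period shift dominates (295 vs 119 kJ/mol).
Note the exception: Cs has a higher electron affinity than Tl, contrary to the simple trend — Tl's ns²np¹ configuration gives only a small electron affinity — the sparsely filled np subshell binds an added electron weakly.
For reference (kJ/mol): Ge 119, I 295, Cs 46, Tl 19, Bi 91.
So from highest to lowest: I > Ge > Bi > Cs > Tl.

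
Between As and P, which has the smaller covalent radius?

P

P is in period 3, group 15; As is in period 4, group 15.
Moving right in a period, electrons are added to the same shell under a stronger nuclear pull, so atoms get smaller; moving down, a new shell is opened and atoms get larger.
All are in group 15, so atomic radius increases down the group.
So P has the smaller covalent radius (P < As).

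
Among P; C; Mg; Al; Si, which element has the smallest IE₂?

Mg

Consider each +1 ion: P⁺ still has 4 valence electrons; C⁺ still has 3 valence electrons; Mg⁺ still has 1 valence electron; Al⁺ still has 2 valence electrons; Si⁺ still has 3 valence electrons.
All are still removing valence electrons, so compare the +1 ions as you would atoms: IE_2 generally rises across a period (higher Z_eff) and falls down a group (larger shell), subject to the usual subshell exceptions.
Valence configurations: P⁺ [Ne]3s²3p², C⁺ [He]2s²2p¹, Mg⁺ [Ne]3s¹, Al⁺ [Ne]3s², Si⁺ [Ne]3s²3p¹.
Si⁺ loses a lone 3p electron whereas Al⁺ must break into a filled 3s² pair, so IE_2(Al) > IE_2(Si) even though Si has the higher nuclear charge.
Approximate IE_2 values (kJ/mol): P 1907, C 2353, Mg 1451, Al 1817, Si 1577.
So the second ionization energies run Mg < Si < Al < P < C.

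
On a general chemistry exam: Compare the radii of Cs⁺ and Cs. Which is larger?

Forming Cs⁺ removes 1 electron from Cs. Fewer electrons for the same nuclear charge means less shielding and a higher Z_eff on the remaining electrons, and for main-group metals the entire outer shell is lost.
A cation is smaller than its parent atom: Cs⁺ < Cs.

Cs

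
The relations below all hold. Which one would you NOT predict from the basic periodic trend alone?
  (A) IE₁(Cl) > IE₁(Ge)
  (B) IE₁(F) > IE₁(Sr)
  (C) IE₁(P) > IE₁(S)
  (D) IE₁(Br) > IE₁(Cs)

The general trend: IE₁ increases across a period and decreases down a group.
(A) Cl (period 3, group 17) vs Ge (period 4, group 14): the stated order agrees with the simple trend.
(B) F (period 2, group 17) vs Sr (period 5, group 2): the stated order agrees with the simple trend.
(C) P (period 3, group 15) vs S (period 3, group 16): the stated order contradicts the simple trend.
(D) Br (period 4, group 17) vs Cs (period 6, group 1): the stated order agrees with the simple trend.
The exception is (C): S (3p⁴) ionizes more easily than half-filled P (3p³) because the paired 3p electron in S is pushed out by e⁻–e⁻ repulsion.

(C)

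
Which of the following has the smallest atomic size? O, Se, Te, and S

O

O is in period 2, group 16; S is in period 3, group 16; Se is in period 4, group 16; Te is in period 5, group 16.
Moving right in a period, electrons are added to the same shell under a stronger nuclear pull, so atoms get smaller; moving down, a new shell is opened and atoms get larger.
All are in group 16, so atomic radius increases down the group.
The smallest atomic size among these belongs to O.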